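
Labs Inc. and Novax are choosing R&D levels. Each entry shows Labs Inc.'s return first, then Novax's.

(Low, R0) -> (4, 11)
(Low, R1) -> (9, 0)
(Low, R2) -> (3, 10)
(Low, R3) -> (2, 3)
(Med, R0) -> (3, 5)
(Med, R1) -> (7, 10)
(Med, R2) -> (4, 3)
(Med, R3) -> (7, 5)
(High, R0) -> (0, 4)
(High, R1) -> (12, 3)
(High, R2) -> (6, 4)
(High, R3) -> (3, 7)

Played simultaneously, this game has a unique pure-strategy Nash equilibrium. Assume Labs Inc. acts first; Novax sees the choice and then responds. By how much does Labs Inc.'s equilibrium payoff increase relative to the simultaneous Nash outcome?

3

Novax best-responds to each possible Labs Inc. move:
- Low: Novax compares 11, 0, 10, 3 and picks R0; Labs Inc. would get 4.
- Med: Novax compares 5, 10, 3, 5 and picks R1; Labs Inc. would get 7.
- High: Novax compares 4, 3, 4, 7 and picks R3; Labs Inc. would get 3.
Among 4, 7, 3, the best is 7 at Med. Subgame-perfect outcome: (Med, R1) with payoffs (7, 10).
For the simultaneous game, intersect best replies.
Labs Inc.'s best replies: R0→Low; R1→High; R2→High; R3→Med.
Novax's best replies: Low→R0; Med→R1; High→R3.
Only (Low, R0) has each player best-responding; Nash payoffs (4, 11).
Labs Inc.'s commitment gain: 7 − 4 = 3.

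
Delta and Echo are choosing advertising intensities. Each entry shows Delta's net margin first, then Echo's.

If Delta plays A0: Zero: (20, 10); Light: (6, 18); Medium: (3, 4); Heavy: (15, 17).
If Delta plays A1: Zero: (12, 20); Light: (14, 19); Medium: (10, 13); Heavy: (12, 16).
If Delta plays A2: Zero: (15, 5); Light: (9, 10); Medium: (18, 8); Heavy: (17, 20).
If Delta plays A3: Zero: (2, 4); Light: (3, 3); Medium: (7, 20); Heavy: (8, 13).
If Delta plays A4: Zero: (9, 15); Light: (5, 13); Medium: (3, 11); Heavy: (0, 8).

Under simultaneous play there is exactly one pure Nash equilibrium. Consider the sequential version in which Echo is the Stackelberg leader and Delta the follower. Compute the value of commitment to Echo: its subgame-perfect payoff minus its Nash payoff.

0

Solve by backward induction (Echo leads).
- Zero: BR = A0, leader payoff 10.
- Light: BR = A1, leader payoff 19.
- Medium: BR = A2, leader payoff 8.
- Heavy: BR = A2, leader payoff 20.
Echo's induced payoffs are 10, 19, 8, 20, so Echo commits to Heavy. Subgame-perfect outcome: (A2, Heavy) with payoffs (17, 20).
For the simultaneous game, intersect best replies.
Delta's best replies: Zero→A0; Light→A1; Medium→A2; Heavy→A2.
Echo's best replies: A0→Light; A1→Zero; A2→Heavy; A3→Medium; A4→Zero.
The unique mutual best reply is (A2, Heavy), giving (17, 20).
Echo's commitment gain: 20 − 20 = 0.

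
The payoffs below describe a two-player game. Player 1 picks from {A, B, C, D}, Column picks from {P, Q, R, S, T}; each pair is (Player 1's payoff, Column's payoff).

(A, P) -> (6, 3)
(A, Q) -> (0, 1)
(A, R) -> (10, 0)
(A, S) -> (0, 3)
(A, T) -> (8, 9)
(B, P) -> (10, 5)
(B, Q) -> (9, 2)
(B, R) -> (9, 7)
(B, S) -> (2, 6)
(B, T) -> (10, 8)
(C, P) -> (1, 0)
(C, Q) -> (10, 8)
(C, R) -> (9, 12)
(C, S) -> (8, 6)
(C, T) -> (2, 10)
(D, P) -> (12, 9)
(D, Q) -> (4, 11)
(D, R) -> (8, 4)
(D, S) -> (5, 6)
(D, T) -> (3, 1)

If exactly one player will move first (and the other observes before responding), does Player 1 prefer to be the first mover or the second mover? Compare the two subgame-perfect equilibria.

second

If Player 1 leads: Column's best replies are A→T, B→T, C→R, D→Q; Player 1's induced payoffs 8, 10, 9, 4; outcome (B, T), payoffs (10, 8).
If Column leads: Player 1's best replies are P→D, Q→C, R→A, S→C, T→B; Column's induced payoffs 9, 8, 0, 6, 8; outcome (D, P), payoffs (12, 9).
Player 1 gets 10 moving first and 12 moving second, so Player 1 prefers to move second.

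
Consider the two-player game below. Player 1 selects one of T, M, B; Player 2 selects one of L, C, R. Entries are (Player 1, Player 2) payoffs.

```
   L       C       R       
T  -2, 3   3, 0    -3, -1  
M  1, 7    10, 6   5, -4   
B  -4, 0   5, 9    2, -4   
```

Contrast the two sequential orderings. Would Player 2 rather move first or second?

second

If Player 1 leads: Player 2's best replies are T→L, M→L, B→C; Player 1's induced payoffs -2, 1, 5; outcome (B, C), payoffs (5, 9).
If Player 2 leads: Player 1's best replies are L→M, C→M, R→M; Player 2's induced payoffs 7, 6, -4; outcome (M, L), payoffs (1, 7).
Player 2 gets 7 moving first and 9 moving second, so Player 2 prefers to move second.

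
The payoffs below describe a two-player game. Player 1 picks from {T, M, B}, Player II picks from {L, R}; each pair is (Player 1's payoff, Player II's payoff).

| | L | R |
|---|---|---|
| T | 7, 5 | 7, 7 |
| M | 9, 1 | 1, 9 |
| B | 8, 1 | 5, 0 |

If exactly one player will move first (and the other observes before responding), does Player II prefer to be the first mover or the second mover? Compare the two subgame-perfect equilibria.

first

If Player 1 leads: Player II's best replies are T→R, M→R, B→L; Player 1's induced payoffs 7, 1, 8; outcome (B, L), payoffs (8, 1).
If Player II leads: Player 1's best replies are L→M, R→T; Player II's induced payoffs 1, 7; outcome (T, R), payoffs (7, 7).
Player II gets 7 moving first and 1 moving second, so Player II prefers to move first.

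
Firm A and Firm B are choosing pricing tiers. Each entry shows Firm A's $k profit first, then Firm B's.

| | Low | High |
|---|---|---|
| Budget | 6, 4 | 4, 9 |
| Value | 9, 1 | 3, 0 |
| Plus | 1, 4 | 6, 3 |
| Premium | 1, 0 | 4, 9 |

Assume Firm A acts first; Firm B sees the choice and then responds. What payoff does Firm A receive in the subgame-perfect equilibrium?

Solve by backward induction (Firm A leads).
- Budget: BR = High, leader payoff 4.
- Value: BR = Low, leader payoff 9.
- Plus: BR = Low, leader payoff 1.
- Premium: BR = High, leader payoff 4.
Firm A's induced payoffs are 4, 9, 1, 4, so Firm A commits to Value. Subgame-perfect outcome: (Value, Low) with payoffs (9, 1).

9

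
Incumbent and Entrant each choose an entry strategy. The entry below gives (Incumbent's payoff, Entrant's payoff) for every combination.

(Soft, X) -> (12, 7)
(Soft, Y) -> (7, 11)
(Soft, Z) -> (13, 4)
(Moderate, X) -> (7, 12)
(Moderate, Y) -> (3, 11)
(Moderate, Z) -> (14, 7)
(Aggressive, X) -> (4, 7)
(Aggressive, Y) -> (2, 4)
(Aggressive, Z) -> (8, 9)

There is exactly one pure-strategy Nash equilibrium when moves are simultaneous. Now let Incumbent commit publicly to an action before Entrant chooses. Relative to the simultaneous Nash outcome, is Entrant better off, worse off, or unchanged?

Entrant best-responds to each possible Incumbent move:
- Soft: BR = Y, leader payoff 7.
- Moderate: BR = X, leader payoff 7.
- Aggressive: BR = Z, leader payoff 8.
Maximizing over 7, 7, 8, Incumbent chooses Aggressive. Subgame-perfect outcome: (Aggressive, Z) with payoffs (8, 9).
Under simultaneous play:
Incumbent's best replies: X→Soft; Y→Soft; Z→Moderate.
Entrant's best replies: Soft→Y; Moderate→X; Aggressive→Z.
Only (Soft, Y) has each player best-responding; Nash payoffs (7, 11).
Entrant earns 9 sequentially versus 11 at the Nash outcome: worse off.

worse off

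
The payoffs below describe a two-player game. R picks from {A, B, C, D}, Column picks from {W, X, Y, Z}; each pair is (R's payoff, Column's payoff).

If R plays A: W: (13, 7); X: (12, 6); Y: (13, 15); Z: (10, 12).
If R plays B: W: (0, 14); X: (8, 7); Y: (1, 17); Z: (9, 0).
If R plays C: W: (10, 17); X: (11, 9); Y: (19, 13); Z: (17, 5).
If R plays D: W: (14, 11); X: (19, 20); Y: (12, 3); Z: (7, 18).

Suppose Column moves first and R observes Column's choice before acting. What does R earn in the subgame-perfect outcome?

19

R best-responds to each possible Column move:
- W → R plays D (best of 13, 0, 10, 14); Column gets 11.
- X → R plays D (best of 12, 8, 11, 19); Column gets 20.
- Y → R plays C (best of 13, 1, 19, 12); Column gets 13.
- Z → R plays C (best of 10, 9, 17, 7); Column gets 5.
Column's induced payoffs are 11, 20, 13, 5, so Column commits to X. Subgame-perfect outcome: (D, X) with payoffs (19, 20).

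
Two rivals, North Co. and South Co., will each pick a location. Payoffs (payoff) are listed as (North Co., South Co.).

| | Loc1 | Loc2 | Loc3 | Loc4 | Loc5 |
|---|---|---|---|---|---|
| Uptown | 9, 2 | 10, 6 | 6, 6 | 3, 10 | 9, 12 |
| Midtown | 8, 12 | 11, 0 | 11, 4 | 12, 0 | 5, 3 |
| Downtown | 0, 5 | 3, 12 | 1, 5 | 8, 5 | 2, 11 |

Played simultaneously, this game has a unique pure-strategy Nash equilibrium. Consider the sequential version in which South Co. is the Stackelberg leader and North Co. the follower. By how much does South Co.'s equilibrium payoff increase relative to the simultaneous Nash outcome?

0

Solve by backward induction (South Co. leads).
- Loc1: BR = Uptown, leader payoff 2.
- Loc2: BR = Midtown, leader payoff 0.
- Loc3: BR = Midtown, leader payoff 4.
- Loc4: BR = Midtown, leader payoff 0.
- Loc5: BR = Uptown, leader payoff 12.
Maximizing over 2, 0, 4, 0, 12, South Co. chooses Loc5. Subgame-perfect outcome: (Uptown, Loc5) with payoffs (9, 12).
For the simultaneous game, intersect best replies.
North Co.'s best replies: Loc1→Uptown; Loc2→Midtown; Loc3→Midtown; Loc4→Midtown; Loc5→Uptown.
South Co.'s best replies: Uptown→Loc5; Midtown→Loc1; Downtown→Loc2.
The unique mutual best reply is (Uptown, Loc5), giving (9, 12).
South Co.'s commitment gain: 12 − 12 = 0.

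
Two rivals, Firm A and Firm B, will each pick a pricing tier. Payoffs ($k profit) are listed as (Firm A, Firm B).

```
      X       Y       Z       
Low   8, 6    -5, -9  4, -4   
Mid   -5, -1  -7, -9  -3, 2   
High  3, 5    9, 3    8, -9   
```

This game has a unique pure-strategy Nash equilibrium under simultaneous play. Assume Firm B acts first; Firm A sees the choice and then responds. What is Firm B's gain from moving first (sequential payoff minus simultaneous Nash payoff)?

Work backward from Firm A's decision.
- X: Firm A compares 8, -5, 3 and picks Low; Firm B would get 6.
- Y: Firm A compares -5, -7, 9 and picks High; Firm B would get 3.
- Z: Firm A compares 4, -3, 8 and picks High; Firm B would get -9.
Firm B's induced payoffs are 6, 3, -9, so Firm B commits to X. Subgame-perfect outcome: (Low, X) with payoffs (8, 6).
For the simultaneous game, intersect best replies.
Firm A's best replies: X→Low; Y→High; Z→High.
Firm B's best replies: Low→X; Mid→Z; High→X.
Only (Low, X) has each player best-responding; Nash payoffs (8, 6).
Firm B's commitment gain: 6 − 6 = 0.

0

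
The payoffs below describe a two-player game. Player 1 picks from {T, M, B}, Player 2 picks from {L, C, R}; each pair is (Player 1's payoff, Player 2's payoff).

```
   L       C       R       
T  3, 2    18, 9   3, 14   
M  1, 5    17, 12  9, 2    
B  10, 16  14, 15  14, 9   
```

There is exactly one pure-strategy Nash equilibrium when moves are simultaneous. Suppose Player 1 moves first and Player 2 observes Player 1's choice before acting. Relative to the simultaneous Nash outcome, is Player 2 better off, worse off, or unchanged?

worse off

Solve by backward induction (Player 1 leads).
- T → Player 2 plays R (best of 2, 9, 14); Player 1 gets 3.
- M → Player 2 plays C (best of 5, 12, 2); Player 1 gets 17.
- B → Player 2 plays L (best of 16, 15, 9); Player 1 gets 10.
Maximizing over 3, 17, 10, Player 1 chooses M. Subgame-perfect outcome: (M, C) with payoffs (17, 12).
Now find the simultaneous Nash equilibrium.
Player 1's best replies: L→B; C→T; R→B.
Player 2's best replies: T→R; M→C; B→L.
The unique mutual best reply is (B, L), giving (10, 16).
Player 2 earns 12 sequentially versus 16 at the Nash outcome: worse off.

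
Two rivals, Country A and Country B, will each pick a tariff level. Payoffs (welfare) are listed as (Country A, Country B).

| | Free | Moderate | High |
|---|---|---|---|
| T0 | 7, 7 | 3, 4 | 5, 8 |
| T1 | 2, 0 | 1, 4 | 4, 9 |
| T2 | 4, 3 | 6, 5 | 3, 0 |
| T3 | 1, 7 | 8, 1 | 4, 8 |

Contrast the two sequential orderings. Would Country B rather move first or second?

If Country A leads: Country B's best replies are T0→High, T1→High, T2→Moderate, T3→High; Country A's induced payoffs 5, 4, 6, 4; outcome (T2, Moderate), payoffs (6, 5).
If Country B leads: Country A's best replies are Free→T0, Moderate→T3, High→T0; Country B's induced payoffs 7, 1, 8; outcome (T0, High), payoffs (5, 8).
Country B gets 8 moving first and 5 moving second, so Country B prefers to move first.

first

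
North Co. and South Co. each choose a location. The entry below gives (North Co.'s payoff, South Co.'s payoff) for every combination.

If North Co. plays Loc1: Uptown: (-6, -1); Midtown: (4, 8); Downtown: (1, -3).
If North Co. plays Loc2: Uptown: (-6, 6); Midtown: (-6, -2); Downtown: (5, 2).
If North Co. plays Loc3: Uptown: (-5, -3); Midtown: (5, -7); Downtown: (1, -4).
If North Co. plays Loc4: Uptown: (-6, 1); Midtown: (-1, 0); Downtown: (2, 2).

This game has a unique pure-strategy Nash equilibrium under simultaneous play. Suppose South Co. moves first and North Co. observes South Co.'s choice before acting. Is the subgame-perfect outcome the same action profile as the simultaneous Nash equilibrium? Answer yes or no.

no

North Co. best-responds to each possible South Co. move:
- Uptown: BR = Loc3, leader payoff -3.
- Midtown: BR = Loc3, leader payoff -7.
- Downtown: BR = Loc2, leader payoff 2.
Among -3, -7, 2, the best is 2 at Downtown. Subgame-perfect outcome: (Loc2, Downtown) with payoffs (5, 2).
Now find the simultaneous Nash equilibrium.
North Co.'s best replies: Uptown→Loc3; Midtown→Loc3; Downtown→Loc2.
South Co.'s best replies: Loc1→Midtown; Loc2→Uptown; Loc3→Uptown; Loc4→Downtown.
Only (Loc3, Uptown) has each player best-responding; Nash payoffs (-5, -3).
Sequential outcome (Loc2, Downtown) differs from the Nash profile (Loc3, Uptown).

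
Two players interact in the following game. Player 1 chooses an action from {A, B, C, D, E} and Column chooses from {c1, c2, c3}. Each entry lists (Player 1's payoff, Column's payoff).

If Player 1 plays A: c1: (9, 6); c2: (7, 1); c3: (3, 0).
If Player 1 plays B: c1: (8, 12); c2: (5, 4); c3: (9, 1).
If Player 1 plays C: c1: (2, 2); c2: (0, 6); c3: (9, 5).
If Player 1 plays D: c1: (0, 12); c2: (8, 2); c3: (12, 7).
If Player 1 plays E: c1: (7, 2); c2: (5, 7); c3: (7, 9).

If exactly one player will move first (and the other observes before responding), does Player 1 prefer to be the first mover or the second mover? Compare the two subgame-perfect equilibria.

second

If Player 1 leads: Column's best replies are A→c1, B→c1, C→c2, D→c1, E→c3; Player 1's induced payoffs 9, 8, 0, 0, 7; outcome (A, c1), payoffs (9, 6).
If Column leads: Player 1's best replies are c1→A, c2→D, c3→D; Column's induced payoffs 6, 2, 7; outcome (D, c3), payoffs (12, 7).
Player 1 gets 9 moving first and 12 moving second, so Player 1 prefers to move second.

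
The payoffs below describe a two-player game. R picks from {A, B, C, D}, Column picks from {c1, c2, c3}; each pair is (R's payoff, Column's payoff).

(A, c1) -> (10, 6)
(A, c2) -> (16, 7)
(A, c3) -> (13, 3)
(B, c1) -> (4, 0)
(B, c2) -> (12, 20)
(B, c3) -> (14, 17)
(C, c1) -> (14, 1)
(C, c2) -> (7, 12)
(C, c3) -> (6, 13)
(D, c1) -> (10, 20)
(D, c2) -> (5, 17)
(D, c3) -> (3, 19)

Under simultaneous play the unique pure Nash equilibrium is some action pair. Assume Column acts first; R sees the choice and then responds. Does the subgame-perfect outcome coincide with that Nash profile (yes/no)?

Solve by backward induction (Column leads).
- c1: R compares 10, 4, 14, 10 and picks C; Column would get 1.
- c2: R compares 16, 12, 7, 5 and picks A; Column would get 7.
- c3: R compares 13, 14, 6, 3 and picks B; Column would get 17.
Among 1, 7, 17, the best is 17 at c3. Subgame-perfect outcome: (B, c3) with payoffs (14, 17).
For the simultaneous game, intersect best replies.
R's best replies: c1→C; c2→A; c3→B.
Column's best replies: A→c2; B→c2; C→c3; D→c1.
The unique mutual best reply is (A, c2), giving (16, 7).
Sequential outcome (B, c3) differs from the Nash profile (A, c2).

no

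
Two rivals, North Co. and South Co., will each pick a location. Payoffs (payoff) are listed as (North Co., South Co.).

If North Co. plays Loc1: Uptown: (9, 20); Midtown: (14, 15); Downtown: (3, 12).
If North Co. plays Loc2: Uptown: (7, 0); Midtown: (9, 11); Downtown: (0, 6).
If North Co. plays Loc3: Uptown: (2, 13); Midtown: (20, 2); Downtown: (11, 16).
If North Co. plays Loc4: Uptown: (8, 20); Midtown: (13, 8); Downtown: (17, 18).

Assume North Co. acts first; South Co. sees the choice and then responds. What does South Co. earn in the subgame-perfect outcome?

16

Solve by backward induction (North Co. leads).
- Loc1: BR = Uptown, leader payoff 9.
- Loc2: BR = Midtown, leader payoff 9.
- Loc3: BR = Downtown, leader payoff 11.
- Loc4: BR = Uptown, leader payoff 8.
North Co.'s induced payoffs are 9, 9, 11, 8, so North Co. commits to Loc3. Subgame-perfect outcome: (Loc3, Downtown) with payoffs (11, 16).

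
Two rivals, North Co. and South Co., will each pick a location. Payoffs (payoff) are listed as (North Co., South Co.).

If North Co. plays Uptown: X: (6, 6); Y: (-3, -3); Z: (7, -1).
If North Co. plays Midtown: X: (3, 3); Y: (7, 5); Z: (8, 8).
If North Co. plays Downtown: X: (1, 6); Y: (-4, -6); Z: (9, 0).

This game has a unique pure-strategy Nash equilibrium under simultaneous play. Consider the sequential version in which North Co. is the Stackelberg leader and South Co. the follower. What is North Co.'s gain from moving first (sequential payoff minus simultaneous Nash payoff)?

Solve by backward induction (North Co. leads).
- Uptown: South Co. compares 6, -3, -1 and picks X; North Co. would get 6.
- Midtown: South Co. compares 3, 5, 8 and picks Z; North Co. would get 8.
- Downtown: South Co. compares 6, -6, 0 and picks X; North Co. would get 1.
North Co.'s induced payoffs are 6, 8, 1, so North Co. commits to Midtown. Subgame-perfect outcome: (Midtown, Z) with payoffs (8, 8).
Under simultaneous play:
North Co.'s best replies: X→Uptown; Y→Midtown; Z→Downtown.
South Co.'s best replies: Uptown→X; Midtown→Z; Downtown→X.
The unique mutual best reply is (Uptown, X), giving (6, 6).
North Co.'s commitment gain: 8 − 6 = 2.

2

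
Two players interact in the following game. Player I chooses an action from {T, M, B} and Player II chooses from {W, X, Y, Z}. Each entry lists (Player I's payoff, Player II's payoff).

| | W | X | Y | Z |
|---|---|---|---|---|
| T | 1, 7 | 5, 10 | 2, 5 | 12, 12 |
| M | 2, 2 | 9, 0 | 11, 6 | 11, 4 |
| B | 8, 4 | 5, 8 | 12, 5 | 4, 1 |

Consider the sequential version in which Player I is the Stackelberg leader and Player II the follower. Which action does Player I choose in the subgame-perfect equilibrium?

T

Work backward from Player II's decision.
- T: Player II compares 7, 10, 5, 12 and picks Z; Player I would get 12.
- M: Player II compares 2, 0, 6, 4 and picks Y; Player I would get 11.
- B: Player II compares 4, 8, 5, 1 and picks X; Player I would get 5.
Player I's induced payoffs are 12, 11, 5, so Player I commits to T. Subgame-perfect outcome: (T, Z) with payoffs (12, 12).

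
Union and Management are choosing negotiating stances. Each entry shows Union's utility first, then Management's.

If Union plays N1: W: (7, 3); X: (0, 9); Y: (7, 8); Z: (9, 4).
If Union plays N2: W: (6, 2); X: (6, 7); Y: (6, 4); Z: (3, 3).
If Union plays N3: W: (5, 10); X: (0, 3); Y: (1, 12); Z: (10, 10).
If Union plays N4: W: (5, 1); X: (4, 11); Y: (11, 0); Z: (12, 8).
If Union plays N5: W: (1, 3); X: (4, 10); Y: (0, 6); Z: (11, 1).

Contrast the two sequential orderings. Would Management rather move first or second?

first

If Union leads: Management's best replies are N1→X, N2→X, N3→Y, N4→X, N5→X; Union's induced payoffs 0, 6, 1, 4, 4; outcome (N2, X), payoffs (6, 7).
If Management leads: Union's best replies are W→N1, X→N2, Y→N4, Z→N4; Management's induced payoffs 3, 7, 0, 8; outcome (N4, Z), payoffs (12, 8).
Management gets 8 moving first and 7 moving second, so Management prefers to move first.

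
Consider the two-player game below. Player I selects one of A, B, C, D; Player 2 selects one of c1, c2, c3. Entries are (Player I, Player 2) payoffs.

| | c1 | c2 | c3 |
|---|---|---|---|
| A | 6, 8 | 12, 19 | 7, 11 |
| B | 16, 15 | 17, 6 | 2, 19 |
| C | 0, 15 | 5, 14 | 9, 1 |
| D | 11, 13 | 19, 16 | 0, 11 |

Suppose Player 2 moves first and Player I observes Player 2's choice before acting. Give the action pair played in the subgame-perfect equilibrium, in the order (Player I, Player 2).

(D, c2)

Solve by backward induction (Player 2 leads).
- c1: BR = B, leader payoff 15.
- c2: BR = D, leader payoff 16.
- c3: BR = C, leader payoff 1.
Player 2's induced payoffs are 15, 16, 1, so Player 2 commits to c2. Subgame-perfect outcome: (D, c2) with payoffs (19, 16).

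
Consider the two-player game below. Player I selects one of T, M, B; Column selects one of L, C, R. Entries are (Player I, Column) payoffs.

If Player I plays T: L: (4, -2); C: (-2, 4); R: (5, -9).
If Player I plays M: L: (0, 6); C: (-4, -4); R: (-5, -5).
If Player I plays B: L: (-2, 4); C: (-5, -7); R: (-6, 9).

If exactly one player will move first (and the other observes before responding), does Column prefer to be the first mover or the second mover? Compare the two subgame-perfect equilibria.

second

If Player I leads: Column's best replies are T→C, M→L, B→R; Player I's induced payoffs -2, 0, -6; outcome (M, L), payoffs (0, 6).
If Column leads: Player I's best replies are L→T, C→T, R→T; Column's induced payoffs -2, 4, -9; outcome (T, C), payoffs (-2, 4).
Column gets 4 moving first and 6 moving second, so Column prefers to move second.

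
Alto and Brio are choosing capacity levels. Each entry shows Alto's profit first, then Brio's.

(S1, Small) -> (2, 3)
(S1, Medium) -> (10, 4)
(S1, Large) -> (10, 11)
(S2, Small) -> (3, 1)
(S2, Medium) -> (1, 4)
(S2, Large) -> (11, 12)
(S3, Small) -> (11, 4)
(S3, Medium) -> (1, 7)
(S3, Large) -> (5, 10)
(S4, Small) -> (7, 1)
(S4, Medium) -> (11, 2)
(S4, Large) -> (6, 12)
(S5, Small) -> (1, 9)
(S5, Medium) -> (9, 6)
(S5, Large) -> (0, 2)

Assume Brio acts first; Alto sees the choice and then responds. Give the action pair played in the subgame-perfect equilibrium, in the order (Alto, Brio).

(S2, Large)

Backward induction with Brio moving first.
- Small: BR = S3, leader payoff 4.
- Medium: BR = S4, leader payoff 2.
- Large: BR = S2, leader payoff 12.
Brio's induced payoffs are 4, 2, 12, so Brio commits to Large. Subgame-perfect outcome: (S2, Large) with payoffs (11, 12).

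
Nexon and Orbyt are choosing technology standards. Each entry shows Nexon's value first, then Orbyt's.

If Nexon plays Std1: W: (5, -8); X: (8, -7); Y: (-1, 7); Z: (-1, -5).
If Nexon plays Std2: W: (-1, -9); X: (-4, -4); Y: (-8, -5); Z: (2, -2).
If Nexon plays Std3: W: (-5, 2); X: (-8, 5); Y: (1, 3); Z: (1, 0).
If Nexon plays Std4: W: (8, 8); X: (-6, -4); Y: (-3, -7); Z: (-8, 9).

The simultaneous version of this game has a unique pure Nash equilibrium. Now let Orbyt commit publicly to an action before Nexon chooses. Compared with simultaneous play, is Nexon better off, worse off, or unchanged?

Nexon best-responds to each possible Orbyt move:
- W: Nexon compares 5, -1, -5, 8 and picks Std4; Orbyt would get 8.
- X: Nexon compares 8, -4, -8, -6 and picks Std1; Orbyt would get -7.
- Y: Nexon compares -1, -8, 1, -3 and picks Std3; Orbyt would get 3.
- Z: Nexon compares -1, 2, 1, -8 and picks Std2; Orbyt would get -2.
Orbyt's induced payoffs are 8, -7, 3, -2, so Orbyt commits to W. Subgame-perfect outcome: (Std4, W) with payoffs (8, 8).
Now find the simultaneous Nash equilibrium.
Nexon's best replies: W→Std4; X→Std1; Y→Std3; Z→Std2.
Orbyt's best replies: Std1→Y; Std2→Z; Std3→X; Std4→Z.
Only (Std2, Z) has each player best-responding; Nash payoffs (2, -2).
Nexon earns 8 sequentially versus 2 at the Nash outcome: better off.

better off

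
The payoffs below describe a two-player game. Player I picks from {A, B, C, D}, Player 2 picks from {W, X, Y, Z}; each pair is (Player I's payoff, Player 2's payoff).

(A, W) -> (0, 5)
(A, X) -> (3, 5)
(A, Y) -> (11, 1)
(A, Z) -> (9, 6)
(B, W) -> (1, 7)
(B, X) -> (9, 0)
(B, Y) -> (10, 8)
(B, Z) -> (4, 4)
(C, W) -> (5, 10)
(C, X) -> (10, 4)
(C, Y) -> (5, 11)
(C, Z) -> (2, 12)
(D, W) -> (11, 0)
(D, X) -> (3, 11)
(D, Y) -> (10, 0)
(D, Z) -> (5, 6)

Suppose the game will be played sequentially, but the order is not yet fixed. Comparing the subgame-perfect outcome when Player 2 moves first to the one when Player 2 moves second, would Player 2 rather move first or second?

second

If Player I leads: Player 2's best replies are A→Z, B→Y, C→Z, D→X; Player I's induced payoffs 9, 10, 2, 3; outcome (B, Y), payoffs (10, 8).
If Player 2 leads: Player I's best replies are W→D, X→C, Y→A, Z→A; Player 2's induced payoffs 0, 4, 1, 6; outcome (A, Z), payoffs (9, 6).
Player 2 gets 6 moving first and 8 moving second, so Player 2 prefers to move second.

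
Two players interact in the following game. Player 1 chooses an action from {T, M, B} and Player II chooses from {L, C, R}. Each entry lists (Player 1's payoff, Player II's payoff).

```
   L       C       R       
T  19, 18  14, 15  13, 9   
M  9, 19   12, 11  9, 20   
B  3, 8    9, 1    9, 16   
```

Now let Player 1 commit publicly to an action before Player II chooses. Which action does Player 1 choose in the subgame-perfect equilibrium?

T

Backward induction with Player 1 moving first.
- T: BR = L, leader payoff 19.
- M: BR = R, leader payoff 9.
- B: BR = R, leader payoff 9.
Among 19, 9, 9, the best is 19 at T. Subgame-perfect outcome: (T, L) with payoffs (19, 18).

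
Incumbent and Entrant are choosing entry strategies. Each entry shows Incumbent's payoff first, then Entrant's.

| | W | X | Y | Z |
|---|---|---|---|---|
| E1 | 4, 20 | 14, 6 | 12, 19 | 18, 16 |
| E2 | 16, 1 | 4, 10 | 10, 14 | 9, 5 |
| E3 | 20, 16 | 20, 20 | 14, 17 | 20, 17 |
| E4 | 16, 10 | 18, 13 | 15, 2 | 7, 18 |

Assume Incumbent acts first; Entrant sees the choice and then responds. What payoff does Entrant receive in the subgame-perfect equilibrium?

Entrant best-responds to each possible Incumbent move:
- E1: Entrant compares 20, 6, 19, 16 and picks W; Incumbent would get 4.
- E2: Entrant compares 1, 10, 14, 5 and picks Y; Incumbent would get 10.
- E3: Entrant compares 16, 20, 17, 17 and picks X; Incumbent would get 20.
- E4: Entrant compares 10, 13, 2, 18 and picks Z; Incumbent would get 7.
Incumbent's induced payoffs are 4, 10, 20, 7, so Incumbent commits to E3. Subgame-perfect outcome: (E3, X) with payoffs (20, 20).

20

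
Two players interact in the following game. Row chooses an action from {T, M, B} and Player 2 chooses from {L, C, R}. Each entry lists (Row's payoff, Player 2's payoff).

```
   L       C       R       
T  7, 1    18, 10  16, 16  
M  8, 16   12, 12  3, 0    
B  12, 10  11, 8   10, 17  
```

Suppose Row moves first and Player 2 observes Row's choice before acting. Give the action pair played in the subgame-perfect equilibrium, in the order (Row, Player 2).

Player 2 best-responds to each possible Row move:
- T → Player 2 plays R (best of 1, 10, 16); Row gets 16.
- M → Player 2 plays L (best of 16, 12, 0); Row gets 8.
- B → Player 2 plays R (best of 10, 8, 17); Row gets 10.
Among 16, 8, 10, the best is 16 at T. Subgame-perfect outcome: (T, R) with payoffs (16, 16).

(T, R)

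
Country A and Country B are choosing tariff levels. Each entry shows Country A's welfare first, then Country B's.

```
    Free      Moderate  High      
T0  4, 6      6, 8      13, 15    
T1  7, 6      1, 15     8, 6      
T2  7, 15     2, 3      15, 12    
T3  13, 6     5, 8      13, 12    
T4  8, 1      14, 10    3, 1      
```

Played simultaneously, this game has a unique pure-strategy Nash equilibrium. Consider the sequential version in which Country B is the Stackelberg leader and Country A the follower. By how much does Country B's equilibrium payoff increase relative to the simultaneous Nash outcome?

2

Backward induction with Country B moving first.
- Free: BR = T3, leader payoff 6.
- Moderate: BR = T4, leader payoff 10.
- High: BR = T2, leader payoff 12.
Among 6, 10, 12, the best is 12 at High. Subgame-perfect outcome: (T2, High) with payoffs (15, 12).
Now find the simultaneous Nash equilibrium.
Country A's best replies: Free→T3; Moderate→T4; High→T2.
Country B's best replies: T0→High; T1→Moderate; T2→Free; T3→High; T4→Moderate.
The unique mutual best reply is (T4, Moderate), giving (14, 10).
Country B's commitment gain: 12 − 10 = 2.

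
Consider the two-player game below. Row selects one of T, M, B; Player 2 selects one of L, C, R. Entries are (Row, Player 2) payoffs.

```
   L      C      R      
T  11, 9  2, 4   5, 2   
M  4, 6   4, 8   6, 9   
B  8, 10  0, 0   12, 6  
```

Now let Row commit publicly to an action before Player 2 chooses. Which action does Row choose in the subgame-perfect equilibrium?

T

Player 2 best-responds to each possible Row move:
- T: Player 2 compares 9, 4, 2 and picks L; Row would get 11.
- M: Player 2 compares 6, 8, 9 and picks R; Row would get 6.
- B: Player 2 compares 10, 0, 6 and picks L; Row would get 8.
Row's induced payoffs are 11, 6, 8, so Row commits to T. Subgame-perfect outcome: (T, L) with payoffs (11, 9).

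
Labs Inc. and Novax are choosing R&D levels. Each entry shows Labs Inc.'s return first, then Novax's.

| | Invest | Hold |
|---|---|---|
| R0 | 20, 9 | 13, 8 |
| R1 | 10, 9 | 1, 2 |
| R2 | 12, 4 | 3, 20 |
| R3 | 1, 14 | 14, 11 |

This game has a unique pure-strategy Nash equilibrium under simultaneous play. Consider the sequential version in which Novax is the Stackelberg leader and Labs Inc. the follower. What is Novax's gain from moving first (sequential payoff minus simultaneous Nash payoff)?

2

Labs Inc. best-responds to each possible Novax move:
- Invest → Labs Inc. plays R0 (best of 20, 10, 12, 1); Novax gets 9.
- Hold → Labs Inc. plays R3 (best of 13, 1, 3, 14); Novax gets 11.
Among 9, 11, the best is 11 at Hold. Subgame-perfect outcome: (R3, Hold) with payoffs (14, 11).
Under simultaneous play:
Labs Inc.'s best replies: Invest→R0; Hold→R3.
Novax's best replies: R0→Invest; R1→Invest; R2→Hold; R3→Invest.
The unique mutual best reply is (R0, Invest), giving (20, 9).
Novax's commitment gain: 11 − 9 = 2.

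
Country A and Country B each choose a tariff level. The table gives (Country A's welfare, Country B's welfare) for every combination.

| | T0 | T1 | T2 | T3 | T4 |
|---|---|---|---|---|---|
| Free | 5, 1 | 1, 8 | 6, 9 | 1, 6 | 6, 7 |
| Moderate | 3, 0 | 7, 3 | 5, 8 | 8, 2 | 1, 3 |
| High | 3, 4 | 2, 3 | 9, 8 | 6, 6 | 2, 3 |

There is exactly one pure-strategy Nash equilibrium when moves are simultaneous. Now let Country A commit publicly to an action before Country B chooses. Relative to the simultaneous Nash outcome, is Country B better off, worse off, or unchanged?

unchanged

Work backward from Country B's decision.
- Free: Country B compares 1, 8, 9, 6, 7 and picks T2; Country A would get 6.
- Moderate: Country B compares 0, 3, 8, 2, 3 and picks T2; Country A would get 5.
- High: Country B compares 4, 3, 8, 6, 3 and picks T2; Country A would get 9.
Maximizing over 6, 5, 9, Country A chooses High. Subgame-perfect outcome: (High, T2) with payoffs (9, 8).
Now find the simultaneous Nash equilibrium.
Country A's best replies: T0→Free; T1→Moderate; T2→High; T3→Moderate; T4→Free.
Country B's best replies: Free→T2; Moderate→T2; High→T2.
The unique mutual best reply is (High, T2), giving (9, 8).
Country B earns 8 sequentially versus 8 at the Nash outcome: unchanged.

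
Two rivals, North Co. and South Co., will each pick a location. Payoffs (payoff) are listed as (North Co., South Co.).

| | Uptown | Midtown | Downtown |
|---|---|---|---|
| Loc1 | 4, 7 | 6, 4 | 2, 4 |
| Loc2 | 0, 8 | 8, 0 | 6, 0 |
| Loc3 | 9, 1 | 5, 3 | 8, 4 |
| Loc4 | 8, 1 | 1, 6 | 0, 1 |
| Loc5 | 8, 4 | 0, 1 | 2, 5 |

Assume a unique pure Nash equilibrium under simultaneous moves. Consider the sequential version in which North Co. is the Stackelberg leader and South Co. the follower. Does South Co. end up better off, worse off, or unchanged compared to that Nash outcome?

Backward induction with North Co. moving first.
- Loc1: South Co. compares 7, 4, 4 and picks Uptown; North Co. would get 4.
- Loc2: South Co. compares 8, 0, 0 and picks Uptown; North Co. would get 0.
- Loc3: South Co. compares 1, 3, 4 and picks Downtown; North Co. would get 8.
- Loc4: South Co. compares 1, 6, 1 and picks Midtown; North Co. would get 1.
- Loc5: South Co. compares 4, 1, 5 and picks Downtown; North Co. would get 2.
Among 4, 0, 8, 1, 2, the best is 8 at Loc3. Subgame-perfect outcome: (Loc3, Downtown) with payoffs (8, 4).
Under simultaneous play:
North Co.'s best replies: Uptown→Loc3; Midtown→Loc2; Downtown→Loc3.
South Co.'s best replies: Loc1→Uptown; Loc2→Uptown; Loc3→Downtown; Loc4→Midtown; Loc5→Downtown.
The unique mutual best reply is (Loc3, Downtown), giving (8, 4).
South Co. earns 4 sequentially versus 4 at the Nash outcome: unchanged.

unchanged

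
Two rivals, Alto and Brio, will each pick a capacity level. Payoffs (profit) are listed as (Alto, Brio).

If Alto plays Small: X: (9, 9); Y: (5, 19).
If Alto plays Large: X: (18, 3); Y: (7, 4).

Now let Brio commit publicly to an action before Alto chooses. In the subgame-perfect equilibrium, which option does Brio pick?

Backward induction with Brio moving first.
- X → Alto plays Large (best of 9, 18); Brio gets 3.
- Y → Alto plays Large (best of 5, 7); Brio gets 4.
Brio's induced payoffs are 3, 4, so Brio commits to Y. Subgame-perfect outcome: (Large, Y) with payoffs (7, 4).

Y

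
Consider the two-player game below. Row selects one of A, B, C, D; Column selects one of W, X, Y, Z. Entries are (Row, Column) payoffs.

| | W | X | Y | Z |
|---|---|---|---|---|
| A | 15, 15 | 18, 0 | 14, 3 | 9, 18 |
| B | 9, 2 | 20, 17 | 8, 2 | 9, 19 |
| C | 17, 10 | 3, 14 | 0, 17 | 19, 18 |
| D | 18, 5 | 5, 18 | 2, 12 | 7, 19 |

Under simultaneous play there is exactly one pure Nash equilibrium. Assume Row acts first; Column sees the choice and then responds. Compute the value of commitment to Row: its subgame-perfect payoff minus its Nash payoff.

0

Work backward from Column's decision.
- A: BR = Z, leader payoff 9.
- B: BR = Z, leader payoff 9.
- C: BR = Z, leader payoff 19.
- D: BR = Z, leader payoff 7.
Maximizing over 9, 9, 19, 7, Row chooses C. Subgame-perfect outcome: (C, Z) with payoffs (19, 18).
For the simultaneous game, intersect best replies.
Row's best replies: W→D; X→B; Y→A; Z→C.
Column's best replies: A→Z; B→Z; C→Z; D→Z.
The unique mutual best reply is (C, Z), giving (19, 18).
Row's commitment gain: 19 − 19 = 0.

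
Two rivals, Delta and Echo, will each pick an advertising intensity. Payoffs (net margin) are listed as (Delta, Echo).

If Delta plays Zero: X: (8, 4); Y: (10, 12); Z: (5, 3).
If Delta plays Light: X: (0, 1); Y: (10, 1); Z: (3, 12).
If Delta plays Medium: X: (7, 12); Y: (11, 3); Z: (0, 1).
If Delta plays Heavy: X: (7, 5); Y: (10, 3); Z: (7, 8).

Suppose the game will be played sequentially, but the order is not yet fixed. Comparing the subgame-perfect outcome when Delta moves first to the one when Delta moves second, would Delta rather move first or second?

first

If Delta leads: Echo's best replies are Zero→Y, Light→Z, Medium→X, Heavy→Z; Delta's induced payoffs 10, 3, 7, 7; outcome (Zero, Y), payoffs (10, 12).
If Echo leads: Delta's best replies are X→Zero, Y→Medium, Z→Heavy; Echo's induced payoffs 4, 3, 8; outcome (Heavy, Z), payoffs (7, 8).
Delta gets 10 moving first and 7 moving second, so Delta prefers to move first.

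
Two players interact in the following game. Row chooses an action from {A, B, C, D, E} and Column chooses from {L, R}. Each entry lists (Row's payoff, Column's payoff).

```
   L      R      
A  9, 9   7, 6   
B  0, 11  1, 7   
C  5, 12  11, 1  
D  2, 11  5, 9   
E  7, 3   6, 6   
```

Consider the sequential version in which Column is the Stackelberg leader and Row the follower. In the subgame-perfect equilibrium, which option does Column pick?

L

Solve by backward induction (Column leads).
- L: Row compares 9, 0, 5, 2, 7 and picks A; Column would get 9.
- R: Row compares 7, 1, 11, 5, 6 and picks C; Column would get 1.
Maximizing over 9, 1, Column chooses L. Subgame-perfect outcome: (A, L) with payoffs (9, 9).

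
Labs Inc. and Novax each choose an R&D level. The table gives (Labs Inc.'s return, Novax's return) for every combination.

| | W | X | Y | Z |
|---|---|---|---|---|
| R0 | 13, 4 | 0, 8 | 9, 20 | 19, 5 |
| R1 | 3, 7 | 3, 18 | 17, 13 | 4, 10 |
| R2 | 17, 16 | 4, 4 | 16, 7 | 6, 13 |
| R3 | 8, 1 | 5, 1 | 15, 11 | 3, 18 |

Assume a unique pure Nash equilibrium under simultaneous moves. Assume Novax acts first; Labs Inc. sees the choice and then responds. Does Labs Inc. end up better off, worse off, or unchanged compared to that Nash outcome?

Labs Inc. best-responds to each possible Novax move:
- W → Labs Inc. plays R2 (best of 13, 3, 17, 8); Novax gets 16.
- X → Labs Inc. plays R3 (best of 0, 3, 4, 5); Novax gets 1.
- Y → Labs Inc. plays R1 (best of 9, 17, 16, 15); Novax gets 13.
- Z → Labs Inc. plays R0 (best of 19, 4, 6, 3); Novax gets 5.
Maximizing over 16, 1, 13, 5, Novax chooses W. Subgame-perfect outcome: (R2, W) with payoffs (17, 16).
Now find the simultaneous Nash equilibrium.
Labs Inc.'s best replies: W→R2; X→R3; Y→R1; Z→R0.
Novax's best replies: R0→Y; R1→X; R2→W; R3→Z.
Only (R2, W) has each player best-responding; Nash payoffs (17, 16).
Labs Inc. earns 17 sequentially versus 17 at the Nash outcome: unchanged.

unchanged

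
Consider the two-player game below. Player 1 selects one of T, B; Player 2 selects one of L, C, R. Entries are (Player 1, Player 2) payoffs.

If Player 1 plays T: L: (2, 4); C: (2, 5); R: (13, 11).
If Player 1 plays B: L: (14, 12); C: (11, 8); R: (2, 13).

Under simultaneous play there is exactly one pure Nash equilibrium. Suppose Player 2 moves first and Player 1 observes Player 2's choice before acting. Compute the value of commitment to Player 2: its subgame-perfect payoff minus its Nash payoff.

Work backward from Player 1's decision.
- L: Player 1 compares 2, 14 and picks B; Player 2 would get 12.
- C: Player 1 compares 2, 11 and picks B; Player 2 would get 8.
- R: Player 1 compares 13, 2 and picks T; Player 2 would get 11.
Maximizing over 12, 8, 11, Player 2 chooses L. Subgame-perfect outcome: (B, L) with payoffs (14, 12).
Under simultaneous play:
Player 1's best replies: L→B; C→B; R→T.
Player 2's best replies: T→R; B→R.
Only (T, R) has each player best-responding; Nash payoffs (13, 11).
Player 2's commitment gain: 12 − 11 = 1.

1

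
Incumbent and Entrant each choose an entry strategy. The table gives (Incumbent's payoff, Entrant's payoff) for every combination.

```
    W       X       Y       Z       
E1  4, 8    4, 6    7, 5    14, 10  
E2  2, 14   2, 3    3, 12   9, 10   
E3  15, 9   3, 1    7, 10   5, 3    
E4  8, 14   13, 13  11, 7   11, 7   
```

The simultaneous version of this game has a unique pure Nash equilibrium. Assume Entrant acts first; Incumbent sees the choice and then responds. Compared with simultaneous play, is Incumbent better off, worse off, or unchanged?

Work backward from Incumbent's decision.
- W: BR = E3, leader payoff 9.
- X: BR = E4, leader payoff 13.
- Y: BR = E4, leader payoff 7.
- Z: BR = E1, leader payoff 10.
Among 9, 13, 7, 10, the best is 13 at X. Subgame-perfect outcome: (E4, X) with payoffs (13, 13).
For the simultaneous game, intersect best replies.
Incumbent's best replies: W→E3; X→E4; Y→E4; Z→E1.
Entrant's best replies: E1→Z; E2→W; E3→Y; E4→W.
The unique mutual best reply is (E1, Z), giving (14, 10).
Incumbent earns 13 sequentially versus 14 at the Nash outcome: worse off.

worse off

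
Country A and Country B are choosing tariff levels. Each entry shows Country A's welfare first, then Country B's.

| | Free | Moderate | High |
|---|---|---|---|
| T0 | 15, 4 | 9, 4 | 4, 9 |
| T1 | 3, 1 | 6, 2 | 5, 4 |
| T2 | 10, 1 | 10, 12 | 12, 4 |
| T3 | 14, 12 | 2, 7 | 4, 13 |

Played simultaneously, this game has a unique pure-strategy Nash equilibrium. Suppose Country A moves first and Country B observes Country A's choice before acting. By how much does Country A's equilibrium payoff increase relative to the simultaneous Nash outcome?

Country B best-responds to each possible Country A move:
- T0 → Country B plays High (best of 4, 4, 9); Country A gets 4.
- T1 → Country B plays High (best of 1, 2, 4); Country A gets 5.
- T2 → Country B plays Moderate (best of 1, 12, 4); Country A gets 10.
- T3 → Country B plays High (best of 12, 7, 13); Country A gets 4.
Maximizing over 4, 5, 10, 4, Country A chooses T2. Subgame-perfect outcome: (T2, Moderate) with payoffs (10, 12).
For the simultaneous game, intersect best replies.
Country A's best replies: Free→T0; Moderate→T2; High→T2.
Country B's best replies: T0→High; T1→High; T2→Moderate; T3→High.
The unique mutual best reply is (T2, Moderate), giving (10, 12).
Country A's commitment gain: 10 − 10 = 0.

0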